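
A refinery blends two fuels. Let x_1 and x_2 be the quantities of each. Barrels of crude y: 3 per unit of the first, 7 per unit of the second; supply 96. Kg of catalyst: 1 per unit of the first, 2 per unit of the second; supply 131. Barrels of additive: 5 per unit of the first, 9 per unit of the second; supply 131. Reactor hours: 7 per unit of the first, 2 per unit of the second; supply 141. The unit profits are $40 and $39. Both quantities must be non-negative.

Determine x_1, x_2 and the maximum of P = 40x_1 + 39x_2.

x_1 = 19, x_2 = 4, maximum P = 916

Corner points and P = 40x_1 + 39x_2:
  (0, 0) → P = 0
  (0, 96/7) → P = 3744/7
  (141/7, 0) → P = 5640/7
  (53/8, 87/8) → P = 5513/8
  (19, 4) → P = 916

At the optimal vertex, 5x_1 + 9x_2 = 131 and 7x_1 + 2x_2 = 141.
Solving simultaneously gives x_1 = 19, x_2 = 4.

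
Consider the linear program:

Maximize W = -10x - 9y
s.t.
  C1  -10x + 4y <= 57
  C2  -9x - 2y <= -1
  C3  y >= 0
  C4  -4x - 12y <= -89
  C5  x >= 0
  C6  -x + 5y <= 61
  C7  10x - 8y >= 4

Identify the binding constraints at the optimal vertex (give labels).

Extreme points and W = -10x - 9y:
  (89/4, 0) → W = -445/2
  (5, 23/4) → W = -407/4
  (254/21, 307/21) → W = -5303/21
The feasible region is unbounded (it extends along (5, 1), (1, 0)), but W strictly decreases along every unbounded feasible direction, so there is no improving ray and the maximum is attained at a vertex.

The maximum is at (5, 23/4). Substituting into each constraint, equality holds for C4 and C7; the remaining constraints have slack.

C4 and C7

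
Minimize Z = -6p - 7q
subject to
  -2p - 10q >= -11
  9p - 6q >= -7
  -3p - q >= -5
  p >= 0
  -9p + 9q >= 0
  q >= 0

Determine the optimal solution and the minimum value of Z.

At the optimal vertex, -2p - 10q = -11 and -9p + 9q = 0.
Solving simultaneously gives p = 11/12, q = 11/12.

p = 11/12, q = 11/12, minimum Z = -143/12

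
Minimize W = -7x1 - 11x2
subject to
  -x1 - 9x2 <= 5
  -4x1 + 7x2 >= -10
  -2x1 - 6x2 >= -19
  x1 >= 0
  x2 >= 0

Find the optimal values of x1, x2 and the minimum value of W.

x1 = 193/38, x2 = 28/19, minimum W = -1967/38

Corner points and W = -7x1 - 11x2:
  (193/38, 28/19) → W = -1967/38
  (5/2, 0) → W = -35/2
  (0, 19/6) → W = -209/6
  (0, 0) → W = 0

The binding constraints are -4x1 + 7x2 = -10 and -2x1 - 6x2 = -19.
Solving simultaneously gives x1 = 193/38, x2 = 28/19.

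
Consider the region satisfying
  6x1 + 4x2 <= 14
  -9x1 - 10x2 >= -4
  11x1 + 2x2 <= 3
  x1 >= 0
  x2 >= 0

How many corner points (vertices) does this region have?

4

Pairwise boundary intersections that survive every other constraint:
  (11/46, 17/92)
  (0, 2/5)
  (3/11, 0)
  (0, 0)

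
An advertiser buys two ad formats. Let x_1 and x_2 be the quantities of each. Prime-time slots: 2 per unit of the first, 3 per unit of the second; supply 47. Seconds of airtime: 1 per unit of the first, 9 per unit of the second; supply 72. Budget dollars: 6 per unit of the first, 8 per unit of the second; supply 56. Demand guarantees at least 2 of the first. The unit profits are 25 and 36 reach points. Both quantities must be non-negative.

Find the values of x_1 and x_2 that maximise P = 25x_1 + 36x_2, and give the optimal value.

x_1 = 2, x_2 = 11/2, maximum P = 248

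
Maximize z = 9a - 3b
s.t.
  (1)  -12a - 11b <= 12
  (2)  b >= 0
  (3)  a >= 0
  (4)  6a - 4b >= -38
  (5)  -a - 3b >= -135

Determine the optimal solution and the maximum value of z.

a = 135, b = 0, maximum z = 1215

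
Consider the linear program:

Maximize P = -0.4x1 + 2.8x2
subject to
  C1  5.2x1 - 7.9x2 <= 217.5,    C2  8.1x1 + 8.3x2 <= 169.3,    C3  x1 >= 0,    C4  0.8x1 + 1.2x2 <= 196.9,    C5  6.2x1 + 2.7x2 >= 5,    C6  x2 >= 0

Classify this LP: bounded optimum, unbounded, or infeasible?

bounded optimum

Extreme points and P = -0.4x1 + 2.8x2:
  (0, 1693/83) → P = 23702/415
  (1693/81, 0) → P = -3386/405
  (0, 50/27) → P = 140/27
  (25/31, 0) → P = -10/31
The feasible region has finitely many vertices and no improving ray; the maximum is 23702/415 at (0, 1693/83).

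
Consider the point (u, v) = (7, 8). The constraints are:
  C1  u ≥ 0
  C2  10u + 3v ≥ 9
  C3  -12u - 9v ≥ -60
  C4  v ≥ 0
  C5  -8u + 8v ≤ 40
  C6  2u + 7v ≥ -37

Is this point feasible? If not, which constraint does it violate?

not feasible — violates C3

Constraint C3: -12u - 9v = -156, which is not ≥ -60. All other constraints are satisfied.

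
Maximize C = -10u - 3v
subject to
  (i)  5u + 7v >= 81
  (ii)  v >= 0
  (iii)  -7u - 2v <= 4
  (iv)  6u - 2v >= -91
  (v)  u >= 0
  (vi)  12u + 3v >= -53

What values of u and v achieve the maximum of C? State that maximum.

u = 0, v = 81/7, maximum C = -243/7

Vertices and C = -10u - 3v:
  (81/5, 0) → C = -162
  (0, 81/7) → C = -243/7
  (0, 91/2) → C = -273/2
The feasible region is unbounded (it extends along (1, 3), (1, 0)), but C strictly decreases along every unbounded feasible direction, so there is no improving ray and the maximum is attained at a vertex.

The optimum lies where 5u + 7v = 81 and u = 0.
Solving simultaneously gives u = 0, v = 81/7.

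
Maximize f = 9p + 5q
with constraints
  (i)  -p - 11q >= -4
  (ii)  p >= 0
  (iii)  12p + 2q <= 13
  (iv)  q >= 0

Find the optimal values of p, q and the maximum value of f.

p = 27/26, q = 7/26, maximum f = 139/13

Feasible corners and f = 9p + 5q:
  (0, 4/11) → f = 20/11
  (27/26, 7/26) → f = 139/13
  (0, 0) → f = 0
  (13/12, 0) → f = 39/4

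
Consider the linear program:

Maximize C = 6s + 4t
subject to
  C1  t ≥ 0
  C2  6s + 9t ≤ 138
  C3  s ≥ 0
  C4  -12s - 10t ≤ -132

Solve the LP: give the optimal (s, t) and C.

s = 23, t = 0, maximum C = 138

The optimum lies where t = 0 and 6s + 9t = 138.
Solving simultaneously gives s = 23, t = 0.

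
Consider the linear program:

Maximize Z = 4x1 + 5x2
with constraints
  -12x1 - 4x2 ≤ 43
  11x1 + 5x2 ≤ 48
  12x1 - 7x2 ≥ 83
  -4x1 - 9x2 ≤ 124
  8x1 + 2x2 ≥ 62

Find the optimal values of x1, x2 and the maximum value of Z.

Extreme points and Z = 4x1 + 5x2:
  (1052/79, -1556/79) → Z = -3572/79
  (107/9, -149/9) → Z = -317/9
  (403/32, -155/8) → Z = -93/2

The optimum lies where 11x1 + 5x2 = 48 and 8x1 + 2x2 = 62.
Solving simultaneously gives x1 = 107/9, x2 = -149/9.

x1 = 107/9, x2 = -149/9, maximum Z = -317/9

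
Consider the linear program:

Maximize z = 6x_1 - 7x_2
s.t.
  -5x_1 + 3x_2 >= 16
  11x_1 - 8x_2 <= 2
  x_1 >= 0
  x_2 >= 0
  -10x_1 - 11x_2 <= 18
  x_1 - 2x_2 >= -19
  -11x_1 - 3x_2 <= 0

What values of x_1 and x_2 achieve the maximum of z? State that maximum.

x_1 = 0, x_2 = 16/3, maximum z = -112/3

Feasible corners and z = 6x_1 - 7x_2:
  (0, 16/3) → z = -112/3
  (25/7, 79/7) → z = -403/7
  (0, 19/2) → z = -133/2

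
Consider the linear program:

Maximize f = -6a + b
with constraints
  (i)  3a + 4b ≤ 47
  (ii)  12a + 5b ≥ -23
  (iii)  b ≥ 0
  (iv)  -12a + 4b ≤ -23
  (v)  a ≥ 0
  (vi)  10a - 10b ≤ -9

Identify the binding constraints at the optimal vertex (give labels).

(iv) and (vi)

Feasible corners and f = -6a + b:
  (14/3, 33/4) → f = -79/4
  (31/5, 71/10) → f = -301/10
  (133/40, 169/40) → f = -629/40

The maximum is at (133/40, 169/40). Substituting into each constraint, equality holds for (iv) and (vi); the remaining constraints have slack.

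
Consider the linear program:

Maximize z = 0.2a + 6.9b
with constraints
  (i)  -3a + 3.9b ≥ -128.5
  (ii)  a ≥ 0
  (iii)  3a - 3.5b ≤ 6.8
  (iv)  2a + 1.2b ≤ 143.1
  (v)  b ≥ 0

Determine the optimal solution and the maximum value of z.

a = 0, b = 119.25, maximum z = 822.825

Corner points and z = 0.2a + 6.9b:
  (0, 477/4) → z = 32913/40
  (0, 0) → z = 0
  (50901/1060, 4157/106) → z = 742533/2650
  (34/15, 0) → z = 34/75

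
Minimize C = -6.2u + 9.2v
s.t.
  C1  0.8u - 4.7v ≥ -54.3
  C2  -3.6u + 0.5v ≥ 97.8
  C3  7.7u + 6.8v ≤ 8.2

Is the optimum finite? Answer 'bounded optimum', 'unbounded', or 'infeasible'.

unbounded

From the feasible point (-43251/1652, 2931/413), moving in the direction (-0.5, -3.6) keeps every constraint satisfied while C decreases without bound.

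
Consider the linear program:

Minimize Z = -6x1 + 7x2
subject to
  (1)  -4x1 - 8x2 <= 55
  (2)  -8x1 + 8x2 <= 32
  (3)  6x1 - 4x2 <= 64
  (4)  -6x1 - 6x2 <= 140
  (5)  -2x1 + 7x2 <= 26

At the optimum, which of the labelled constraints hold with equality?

Extreme points and Z = -6x1 + 7x2:
  (-29/4, -13/4) → Z = 83/4
  (73/16, -293/32) → Z = -2927/32
  (-2/5, 18/5) → Z = 138/5
  (276/17, 142/17) → Z = -662/17

The minimum is at (73/16, -293/32). Substituting into each constraint, equality holds for (1) and (3); the remaining constraints have slack.

(1) and (3)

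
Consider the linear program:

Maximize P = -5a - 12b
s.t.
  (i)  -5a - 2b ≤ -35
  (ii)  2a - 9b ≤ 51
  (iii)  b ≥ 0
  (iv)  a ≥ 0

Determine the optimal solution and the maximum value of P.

Corner points and P = -5a - 12b:
  (7, 0) → P = -35
  (0, 35/2) → P = -210
  (51/2, 0) → P = -255/2
The feasible region is unbounded (it extends along (0, 1), (9, 2)), but P strictly decreases along every unbounded feasible direction, so there is no improving ray and the maximum is attained at a vertex.

The binding constraints are -5a - 2b = -35 and b = 0.
Solving simultaneously gives a = 7, b = 0.

a = 7, b = 0, maximum P = -35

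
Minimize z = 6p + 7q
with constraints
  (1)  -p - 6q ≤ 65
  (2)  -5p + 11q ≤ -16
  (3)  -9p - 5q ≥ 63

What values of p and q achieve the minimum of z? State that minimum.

Vertices and z = 6p + 7q:
  (-619/41, -341/41) → z = -6101/41
  (-53/49, -522/49) → z = -3972/49
  (-613/124, -459/124) → z = -6891/124

p = -619/41, q = -341/41, minimum z = -6101/41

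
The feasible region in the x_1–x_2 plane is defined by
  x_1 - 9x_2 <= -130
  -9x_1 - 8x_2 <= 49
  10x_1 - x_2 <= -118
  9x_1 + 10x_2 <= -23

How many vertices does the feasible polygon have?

3

Pairwise boundary intersections that survive every other constraint:
  (-1481/89, 1121/89)
  (-1507/91, 1147/91)
  (-17, 13)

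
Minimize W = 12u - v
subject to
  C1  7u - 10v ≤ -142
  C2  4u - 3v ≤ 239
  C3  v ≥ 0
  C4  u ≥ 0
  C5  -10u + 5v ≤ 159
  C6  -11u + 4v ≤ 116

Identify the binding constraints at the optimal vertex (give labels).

Corner points and W = 12u - v:
  (2816/19, 2241/19) → W = 31551/19
  (0, 71/5) → W = -71/5
  (0, 29) → W = -29
  (56/15, 589/15) → W = 83/15
The feasible region is unbounded (it extends along (3, 4), (1, 2)), but W strictly increases along every unbounded feasible direction, so there is no improving ray and the minimum is attained at a vertex.

The minimum is at (0, 29). Substituting into each constraint, equality holds for C4 and C6; the remaining constraints have slack.

C4 and C6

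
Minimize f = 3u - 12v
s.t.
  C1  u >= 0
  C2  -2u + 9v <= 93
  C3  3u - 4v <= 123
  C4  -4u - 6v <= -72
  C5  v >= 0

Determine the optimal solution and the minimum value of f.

u = 15/8, v = 43/4, minimum f = -987/8

Corner points and f = 3u - 12v:
  (1479/19, 525/19) → f = -1863/19
  (15/8, 43/4) → f = -987/8
  (41, 0) → f = 123
  (18, 0) → f = 54

The optimum lies where -2u + 9v = 93 and -4u - 6v = -72.
Solving simultaneously gives u = 15/8, v = 43/4.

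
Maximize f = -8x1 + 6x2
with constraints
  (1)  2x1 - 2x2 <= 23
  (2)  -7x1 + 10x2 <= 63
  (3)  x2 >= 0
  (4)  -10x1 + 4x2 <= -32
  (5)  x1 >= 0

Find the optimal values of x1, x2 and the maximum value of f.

x1 = 143/18, x2 = 427/36, maximum f = 137/18

The optimum lies where -7x1 + 10x2 = 63 and -10x1 + 4x2 = -32.
Solving simultaneously gives x1 = 143/18, x2 = 427/36.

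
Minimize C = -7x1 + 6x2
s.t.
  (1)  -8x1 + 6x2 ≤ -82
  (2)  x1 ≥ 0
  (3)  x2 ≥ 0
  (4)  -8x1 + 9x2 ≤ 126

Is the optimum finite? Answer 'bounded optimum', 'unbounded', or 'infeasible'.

unbounded

From the feasible point (41/4, 0), moving in the direction (9, 8) keeps every constraint satisfied while C decreases without bound.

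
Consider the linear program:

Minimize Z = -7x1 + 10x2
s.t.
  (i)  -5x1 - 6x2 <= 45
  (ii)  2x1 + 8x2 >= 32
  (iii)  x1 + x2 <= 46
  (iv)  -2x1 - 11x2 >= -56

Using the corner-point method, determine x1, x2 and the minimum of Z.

x1 = 56, x2 = -10, minimum Z = -492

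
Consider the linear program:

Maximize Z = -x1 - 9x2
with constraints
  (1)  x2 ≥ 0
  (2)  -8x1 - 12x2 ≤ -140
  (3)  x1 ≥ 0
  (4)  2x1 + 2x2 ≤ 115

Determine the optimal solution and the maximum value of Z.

x1 = 35/2, x2 = 0, maximum Z = -35/2

Vertices and Z = -x1 - 9x2:
  (35/2, 0) → Z = -35/2
  (115/2, 0) → Z = -115/2
  (0, 35/3) → Z = -105
  (0, 115/2) → Z = -1035/2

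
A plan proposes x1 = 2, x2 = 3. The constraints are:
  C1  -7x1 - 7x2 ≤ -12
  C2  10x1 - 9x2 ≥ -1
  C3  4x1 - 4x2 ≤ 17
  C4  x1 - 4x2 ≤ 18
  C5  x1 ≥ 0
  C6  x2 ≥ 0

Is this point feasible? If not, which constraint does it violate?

not feasible — violates C2

Constraint C2: 10x1 - 9x2 = -7, which is not ≥ -1. All other constraints are satisfied.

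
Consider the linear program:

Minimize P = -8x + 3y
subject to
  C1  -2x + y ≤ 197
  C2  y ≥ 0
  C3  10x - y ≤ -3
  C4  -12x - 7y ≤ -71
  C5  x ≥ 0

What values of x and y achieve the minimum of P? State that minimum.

Extreme points and P = -8x + 3y:
  (97/4, 491/2) → P = 1085/2
  (0, 197) → P = 591
  (25/41, 373/41) → P = 919/41
  (0, 71/7) → P = 213/7

x = 25/41, y = 373/41, minimum P = 919/41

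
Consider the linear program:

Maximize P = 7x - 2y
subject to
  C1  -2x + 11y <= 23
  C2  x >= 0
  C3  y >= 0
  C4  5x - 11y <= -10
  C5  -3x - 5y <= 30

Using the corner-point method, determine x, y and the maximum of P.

x = 13/3, y = 95/33, maximum P = 811/33

Extreme points and P = 7x - 2y:
  (0, 23/11) → P = -46/11
  (13/3, 95/33) → P = 811/33
  (0, 10/11) → P = -20/11

The binding constraints are -2x + 11y = 23 and 5x - 11y = -10.
Solving simultaneously gives x = 13/3, y = 95/33.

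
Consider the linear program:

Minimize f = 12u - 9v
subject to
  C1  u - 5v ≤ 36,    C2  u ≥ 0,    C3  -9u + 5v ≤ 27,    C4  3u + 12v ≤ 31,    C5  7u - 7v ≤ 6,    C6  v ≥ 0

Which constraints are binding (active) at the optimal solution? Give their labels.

Extreme points and f = 12u - 9v:
  (0, 31/12) → f = -93/4
  (0, 0) → f = 0
  (289/105, 199/105) → f = 559/35
  (6/7, 0) → f = 72/7

The minimum is at (0, 31/12). Substituting into each constraint, equality holds for C2 and C4; the remaining constraints have slack.

C2 and C4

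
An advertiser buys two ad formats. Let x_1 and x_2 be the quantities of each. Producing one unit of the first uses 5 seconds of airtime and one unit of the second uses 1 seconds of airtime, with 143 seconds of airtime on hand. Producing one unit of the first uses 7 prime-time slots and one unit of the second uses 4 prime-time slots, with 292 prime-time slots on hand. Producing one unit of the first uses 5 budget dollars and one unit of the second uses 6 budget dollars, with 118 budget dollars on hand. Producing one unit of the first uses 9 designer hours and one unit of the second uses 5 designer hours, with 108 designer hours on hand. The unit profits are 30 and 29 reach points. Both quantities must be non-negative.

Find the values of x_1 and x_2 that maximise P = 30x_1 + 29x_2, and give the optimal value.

x_1 = 2, x_2 = 18, maximum P = 582

Corner points and P = 30x_1 + 29x_2:
  (0, 0) → P = 0
  (0, 59/3) → P = 1711/3
  (12, 0) → P = 360
  (2, 18) → P = 582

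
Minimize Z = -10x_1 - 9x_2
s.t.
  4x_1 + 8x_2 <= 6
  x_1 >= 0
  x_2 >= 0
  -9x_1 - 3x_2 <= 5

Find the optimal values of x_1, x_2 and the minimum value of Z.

x_1 = 3/2, x_2 = 0, minimum Z = -15

Extreme points and Z = -10x_1 - 9x_2:
  (0, 3/4) → Z = -27/4
  (3/2, 0) → Z = -15
  (0, 0) → Z = 0

At the optimal vertex, 4x_1 + 8x_2 = 6 and x_2 = 0.
Solving simultaneously gives x_1 = 3/2, x_2 = 0.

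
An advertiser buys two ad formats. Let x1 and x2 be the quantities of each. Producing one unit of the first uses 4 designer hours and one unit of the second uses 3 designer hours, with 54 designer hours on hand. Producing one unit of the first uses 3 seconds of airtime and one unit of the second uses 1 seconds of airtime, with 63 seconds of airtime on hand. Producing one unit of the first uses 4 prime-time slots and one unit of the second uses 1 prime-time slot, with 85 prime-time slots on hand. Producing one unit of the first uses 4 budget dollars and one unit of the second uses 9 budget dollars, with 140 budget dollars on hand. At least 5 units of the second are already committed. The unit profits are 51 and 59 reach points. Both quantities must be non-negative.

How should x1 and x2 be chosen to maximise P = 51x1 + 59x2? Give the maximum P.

Vertices and P = 51x1 + 59x2:
  (0, 140/9) → P = 8260/9
  (0, 5) → P = 295
  (11/4, 43/3) → P = 11831/12
  (39/4, 5) → P = 3169/4

x1 = 11/4, x2 = 43/3, maximum P = 11831/12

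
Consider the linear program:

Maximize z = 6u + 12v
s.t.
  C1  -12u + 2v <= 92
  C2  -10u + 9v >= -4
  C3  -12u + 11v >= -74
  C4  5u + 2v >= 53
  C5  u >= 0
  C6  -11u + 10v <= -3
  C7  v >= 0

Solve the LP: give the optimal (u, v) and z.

Vertices and z = 6u + 12v:
  (97/13, 102/13) → z = 1806/13
  (13, 14) → z = 246
  (67/9, 71/9) → z = 418/3

The optimum lies where -10u + 9v = -4 and -11u + 10v = -3.
Solving simultaneously gives u = 13, v = 14.

u = 13, v = 14, maximum z = 246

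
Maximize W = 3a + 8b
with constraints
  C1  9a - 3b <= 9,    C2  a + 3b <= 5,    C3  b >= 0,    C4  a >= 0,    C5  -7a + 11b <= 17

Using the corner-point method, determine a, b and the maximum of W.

a = 7/5, b = 6/5, maximum W = 69/5

Vertices and W = 3a + 8b:
  (7/5, 6/5) → W = 69/5
  (1, 0) → W = 3
  (1/8, 13/8) → W = 107/8
  (0, 0) → W = 0
  (0, 17/11) → W = 136/11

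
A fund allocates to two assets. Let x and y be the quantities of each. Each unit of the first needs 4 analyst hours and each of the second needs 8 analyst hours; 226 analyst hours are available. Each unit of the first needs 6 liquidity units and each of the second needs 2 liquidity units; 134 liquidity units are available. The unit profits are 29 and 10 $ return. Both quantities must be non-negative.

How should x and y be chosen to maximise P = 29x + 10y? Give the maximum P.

x = 31/2, y = 41/2, maximum P = 1309/2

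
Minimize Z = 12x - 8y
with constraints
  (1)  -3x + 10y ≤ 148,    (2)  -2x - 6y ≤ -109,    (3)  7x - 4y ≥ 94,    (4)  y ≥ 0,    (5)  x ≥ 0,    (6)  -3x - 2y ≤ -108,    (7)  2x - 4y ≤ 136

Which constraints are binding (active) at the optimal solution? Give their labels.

Feasible corners and Z = 12x - 8y:
  (766/29, 659/29) → Z = 3920/29
  (244, 88) → Z = 2224
  (109/2, 0) → Z = 654
  (215/7, 111/14) → Z = 2136/7
  (310/13, 237/13) → Z = 1824/13
  (68, 0) → Z = 816

The minimum is at (766/29, 659/29). Substituting into each constraint, equality holds for (1) and (3); the remaining constraints have slack.

(1) and (3)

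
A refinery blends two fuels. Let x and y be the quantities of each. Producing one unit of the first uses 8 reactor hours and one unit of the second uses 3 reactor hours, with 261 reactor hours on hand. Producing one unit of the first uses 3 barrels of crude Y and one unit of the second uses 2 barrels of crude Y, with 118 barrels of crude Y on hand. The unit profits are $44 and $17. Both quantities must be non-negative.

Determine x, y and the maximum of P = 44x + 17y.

x = 24, y = 23, maximum P = 1447

Extreme points and P = 44x + 17y:
  (0, 0) → P = 0
  (0, 59) → P = 1003
  (261/8, 0) → P = 2871/2
  (24, 23) → P = 1447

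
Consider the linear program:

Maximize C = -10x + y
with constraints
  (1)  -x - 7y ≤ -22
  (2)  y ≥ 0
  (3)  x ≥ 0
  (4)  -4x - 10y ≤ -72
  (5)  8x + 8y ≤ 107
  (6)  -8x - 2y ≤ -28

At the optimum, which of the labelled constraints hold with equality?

Corner points and C = -10x + y:
  (247/24, 37/12) → C = -599/6
  (17/9, 58/9) → C = -112/9
  (5/24, 79/6) → C = 133/12

The maximum is at (5/24, 79/6). Substituting into each constraint, equality holds for (5) and (6); the remaining constraints have slack.

(5) and (6)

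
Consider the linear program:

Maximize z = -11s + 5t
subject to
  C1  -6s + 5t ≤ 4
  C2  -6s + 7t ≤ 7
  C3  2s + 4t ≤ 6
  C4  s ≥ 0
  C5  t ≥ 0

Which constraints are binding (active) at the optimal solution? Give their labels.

C1 and C4

Vertices and z = -11s + 5t:
  (7/17, 22/17) → z = 33/17
  (0, 4/5) → z = 4
  (3, 0) → z = -33
  (0, 0) → z = 0

The maximum is at (0, 4/5). Substituting into each constraint, equality holds for C1 and C4; the remaining constraints have slack.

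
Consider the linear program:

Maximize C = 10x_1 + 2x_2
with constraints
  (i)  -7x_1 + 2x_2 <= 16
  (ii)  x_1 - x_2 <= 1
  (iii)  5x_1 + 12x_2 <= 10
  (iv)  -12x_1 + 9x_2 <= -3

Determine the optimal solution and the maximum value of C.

x_1 = 22/17, x_2 = 5/17, maximum C = 230/17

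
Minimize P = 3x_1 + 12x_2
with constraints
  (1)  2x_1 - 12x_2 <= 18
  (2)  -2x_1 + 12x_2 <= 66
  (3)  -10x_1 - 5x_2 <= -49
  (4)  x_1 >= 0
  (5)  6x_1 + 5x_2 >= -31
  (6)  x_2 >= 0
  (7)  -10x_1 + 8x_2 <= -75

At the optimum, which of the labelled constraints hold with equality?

(6) and (7)

Corner points and P = 3x_1 + 12x_2:
  (9, 0) → P = 27
  (357/26, 405/52) → P = 3501/26
  (15/2, 0) → P = 45/2
The feasible region is unbounded (it extends along (6, 1)), but P strictly increases along every unbounded feasible direction, so there is no improving ray and the minimum is attained at a vertex.

The minimum is at (15/2, 0). Substituting into each constraint, equality holds for (6) and (7); the remaining constraints have slack.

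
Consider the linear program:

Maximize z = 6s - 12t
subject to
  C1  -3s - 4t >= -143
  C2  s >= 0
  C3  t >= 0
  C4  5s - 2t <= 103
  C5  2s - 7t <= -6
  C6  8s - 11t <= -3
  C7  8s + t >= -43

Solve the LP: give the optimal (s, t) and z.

s = 45/34, t = 21/17, maximum z = -117/17

Corner points and z = 6s - 12t:
  (0, 143/4) → z = -429
  (1561/65, 1153/65) → z = -894/13
  (0, 6/7) → z = -72/7
  (45/34, 21/17) → z = -117/17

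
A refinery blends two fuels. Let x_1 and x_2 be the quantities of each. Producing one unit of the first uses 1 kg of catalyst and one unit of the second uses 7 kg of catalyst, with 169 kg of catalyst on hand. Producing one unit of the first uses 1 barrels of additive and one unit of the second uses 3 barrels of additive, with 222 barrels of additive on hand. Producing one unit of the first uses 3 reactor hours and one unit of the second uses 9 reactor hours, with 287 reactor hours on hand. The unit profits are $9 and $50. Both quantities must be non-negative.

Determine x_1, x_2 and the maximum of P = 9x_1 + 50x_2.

The optimum lies where x_1 + 7x_2 = 169 and 3x_1 + 9x_2 = 287.
Solving simultaneously gives x_1 = 122/3, x_2 = 55/3.

x_1 = 122/3, x_2 = 55/3, maximum P = 3848/3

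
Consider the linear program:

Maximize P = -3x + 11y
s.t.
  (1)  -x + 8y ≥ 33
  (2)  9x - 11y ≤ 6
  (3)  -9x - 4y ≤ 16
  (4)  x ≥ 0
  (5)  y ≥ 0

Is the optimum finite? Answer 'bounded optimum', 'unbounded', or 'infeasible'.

From the feasible point (411/61, 303/61), moving in the direction (0, 1) keeps every constraint satisfied while P increases without bound.

unbounded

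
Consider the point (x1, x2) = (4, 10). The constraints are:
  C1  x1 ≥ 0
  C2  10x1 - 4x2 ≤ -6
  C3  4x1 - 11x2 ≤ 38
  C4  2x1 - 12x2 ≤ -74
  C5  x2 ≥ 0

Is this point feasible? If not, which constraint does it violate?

not feasible — violates C2

Constraint C2: 10x1 - 4x2 = 0, which is not ≤ -6. All other constraints are satisfied.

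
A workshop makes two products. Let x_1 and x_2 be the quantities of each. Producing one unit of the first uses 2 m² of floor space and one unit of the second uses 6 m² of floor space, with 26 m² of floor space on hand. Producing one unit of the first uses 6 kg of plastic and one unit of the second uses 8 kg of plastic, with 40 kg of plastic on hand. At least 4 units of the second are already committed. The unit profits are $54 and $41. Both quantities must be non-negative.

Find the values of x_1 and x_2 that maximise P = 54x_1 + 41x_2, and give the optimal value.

The binding constraints are 2x_1 + 6x_2 = 26 and x_2 = 4.
Solving simultaneously gives x_1 = 1, x_2 = 4.

x_1 = 1, x_2 = 4, maximum P = 218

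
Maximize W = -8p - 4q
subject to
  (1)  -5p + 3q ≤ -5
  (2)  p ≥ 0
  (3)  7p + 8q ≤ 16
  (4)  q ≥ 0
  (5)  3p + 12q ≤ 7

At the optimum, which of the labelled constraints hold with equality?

(1) and (4)

Corner points and W = -8p - 4q:
  (1, 0) → W = -8
  (27/23, 20/69) → W = -728/69
  (16/7, 0) → W = -128/7
  (34/15, 1/60) → W = -91/5

The maximum is at (1, 0). Substituting into each constraint, equality holds for (1) and (4); the remaining constraints have slack.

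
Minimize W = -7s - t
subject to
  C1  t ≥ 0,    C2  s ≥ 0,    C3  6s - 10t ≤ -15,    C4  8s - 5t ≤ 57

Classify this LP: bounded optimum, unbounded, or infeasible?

From the feasible point (0, 3/2), moving in the direction (0, 1) keeps every constraint satisfied while W decreases without bound.

unbounded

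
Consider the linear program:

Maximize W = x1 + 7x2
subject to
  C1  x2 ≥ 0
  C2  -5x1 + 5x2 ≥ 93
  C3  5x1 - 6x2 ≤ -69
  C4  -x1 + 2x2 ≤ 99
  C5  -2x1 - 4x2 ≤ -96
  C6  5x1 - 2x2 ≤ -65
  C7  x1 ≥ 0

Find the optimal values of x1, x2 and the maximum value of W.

x1 = 17/2, x2 = 215/4, maximum W = 1539/4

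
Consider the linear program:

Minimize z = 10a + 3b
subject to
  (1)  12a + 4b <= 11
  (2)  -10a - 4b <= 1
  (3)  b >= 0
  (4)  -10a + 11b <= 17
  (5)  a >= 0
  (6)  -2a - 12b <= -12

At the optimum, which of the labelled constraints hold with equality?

(5) and (6)

Extreme points and z = 10a + 3b:
  (53/172, 157/86) → z = 368/43
  (21/34, 61/68) → z = 603/68
  (0, 17/11) → z = 51/11
  (0, 1) → z = 3

The minimum is at (0, 1). Substituting into each constraint, equality holds for (5) and (6); the remaining constraints have slack.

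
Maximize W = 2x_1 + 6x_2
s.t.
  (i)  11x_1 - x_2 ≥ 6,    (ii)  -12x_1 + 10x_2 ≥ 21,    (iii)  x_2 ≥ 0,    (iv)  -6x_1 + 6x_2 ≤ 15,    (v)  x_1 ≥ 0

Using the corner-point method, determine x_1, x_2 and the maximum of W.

x_1 = 2, x_2 = 9/2, maximum W = 31

Feasible corners and W = 2x_1 + 6x_2:
  (81/98, 303/98) → W = 990/49
  (17/20, 67/20) → W = 109/5
  (2, 9/2) → W = 31

The optimum lies where -12x_1 + 10x_2 = 21 and -6x_1 + 6x_2 = 15.
Solving simultaneously gives x_1 = 2, x_2 = 9/2.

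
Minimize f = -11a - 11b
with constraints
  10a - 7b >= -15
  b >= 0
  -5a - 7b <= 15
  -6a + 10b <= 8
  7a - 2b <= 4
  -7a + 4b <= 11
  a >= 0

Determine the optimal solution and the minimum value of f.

Feasible corners and f = -11a - 11b:
  (4/7, 0) → f = -44/7
  (0, 0) → f = 0
  (28/29, 40/29) → f = -748/29
  (0, 4/5) → f = -44/5

a = 28/29, b = 40/29, minimum f = -748/29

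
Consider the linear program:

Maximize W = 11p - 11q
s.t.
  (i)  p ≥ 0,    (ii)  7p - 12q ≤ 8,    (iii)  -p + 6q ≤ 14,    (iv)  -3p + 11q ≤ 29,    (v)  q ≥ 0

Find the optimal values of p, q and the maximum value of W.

p = 36/5, q = 53/15, maximum W = 121/3

Vertices and W = 11p - 11q:
  (0, 7/3) → W = -77/3
  (0, 0) → W = 0
  (36/5, 53/15) → W = 121/3
  (8/7, 0) → W = 88/7

At the optimal vertex, 7p - 12q = 8 and -p + 6q = 14.
Solving simultaneously gives p = 36/5, q = 53/15.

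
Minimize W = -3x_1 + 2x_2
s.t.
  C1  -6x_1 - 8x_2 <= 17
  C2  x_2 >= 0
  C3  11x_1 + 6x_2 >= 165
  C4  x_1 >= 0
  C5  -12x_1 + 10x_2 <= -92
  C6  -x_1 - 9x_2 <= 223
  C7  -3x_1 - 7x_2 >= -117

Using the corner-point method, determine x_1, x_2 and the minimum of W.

Feasible corners and W = -3x_1 + 2x_2:
  (15, 0) → W = -45
  (39, 0) → W = -117
  (1101/91, 484/91) → W = -2335/91
  (907/57, 188/19) → W = -531/19

The optimum lies where x_2 = 0 and -3x_1 - 7x_2 = -117.
Solving simultaneously gives x_1 = 39, x_2 = 0.

x_1 = 39, x_2 = 0, minimum W = -117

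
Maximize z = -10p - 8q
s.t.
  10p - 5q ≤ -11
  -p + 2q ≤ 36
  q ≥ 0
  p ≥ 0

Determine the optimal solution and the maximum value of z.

p = 0, q = 11/5, maximum z = -88/5

Corner points and z = -10p - 8q:
  (158/15, 349/15) → z = -4372/15
  (0, 11/5) → z = -88/5
  (0, 18) → z = -144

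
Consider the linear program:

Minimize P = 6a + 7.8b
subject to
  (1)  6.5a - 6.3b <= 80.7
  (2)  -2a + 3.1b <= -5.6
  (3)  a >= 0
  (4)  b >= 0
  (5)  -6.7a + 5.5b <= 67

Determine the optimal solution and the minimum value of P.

Corner points and P = 6a + 7.8b:
  (21489/755, 2500/151) → P = 226434/755
  (807/65, 0) → P = 4842/65
  (14/5, 0) → P = 84/5

a = 2.8, b = 0, minimum P = 16.8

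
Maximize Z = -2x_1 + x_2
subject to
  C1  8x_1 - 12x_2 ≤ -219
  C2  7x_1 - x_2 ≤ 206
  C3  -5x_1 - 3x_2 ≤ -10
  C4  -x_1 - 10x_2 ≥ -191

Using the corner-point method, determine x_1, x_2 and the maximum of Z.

Corner points and Z = -2x_1 + x_2:
  (-179/28, 1175/84) → Z = 2249/84
  (51/46, 1747/92) → Z = 1543/92
  (-473/47, 945/47) → Z = 1891/47

The optimum lies where -5x_1 - 3x_2 = -10 and -x_1 - 10x_2 = -191.
Solving simultaneously gives x_1 = -473/47, x_2 = 945/47.

x_1 = -473/47, x_2 = 945/47, maximum Z = 1891/47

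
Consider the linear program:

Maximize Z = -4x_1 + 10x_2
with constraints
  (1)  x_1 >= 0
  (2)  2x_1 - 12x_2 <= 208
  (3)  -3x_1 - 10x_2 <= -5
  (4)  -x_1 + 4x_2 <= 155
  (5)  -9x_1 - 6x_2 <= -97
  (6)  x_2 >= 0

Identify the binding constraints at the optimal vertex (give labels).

(1) and (4)

Vertices and Z = -4x_1 + 10x_2:
  (0, 155/4) → Z = 775/2
  (0, 97/6) → Z = 485/3
  (104, 0) → Z = -416
  (97/9, 0) → Z = -388/9
The feasible region is unbounded (it extends along (4, 1), (6, 1)), but Z strictly decreases along every unbounded feasible direction, so there is no improving ray and the maximum is attained at a vertex.

The maximum is at (0, 155/4). Substituting into each constraint, equality holds for (1) and (4); the remaining constraints have slack.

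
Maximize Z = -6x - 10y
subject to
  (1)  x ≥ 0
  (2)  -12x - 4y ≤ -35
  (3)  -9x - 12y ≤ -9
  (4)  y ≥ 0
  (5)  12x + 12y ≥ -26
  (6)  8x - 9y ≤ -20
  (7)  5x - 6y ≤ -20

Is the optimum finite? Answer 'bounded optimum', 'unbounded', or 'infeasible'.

Extreme points and Z = -6x - 10y:
  (0, 35/4) → Z = -175/2
  (65/46, 415/92) → Z = -2465/46
  (20, 20) → Z = -320
The feasible region has finitely many vertices and no improving ray; the maximum is -2465/46 at (65/46, 415/92).

bounded optimum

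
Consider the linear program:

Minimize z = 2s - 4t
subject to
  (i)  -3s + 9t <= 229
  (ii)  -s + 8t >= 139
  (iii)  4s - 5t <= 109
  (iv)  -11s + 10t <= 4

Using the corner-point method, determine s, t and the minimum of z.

s = 98/3, t = 109/3, minimum z = -80

Extreme points and z = 2s - 4t:
  (2126/21, 1243/21) → z = -240/7
  (98/3, 109/3) → z = -80
  (1567/27, 665/27) → z = 158/9
  (679/39, 1525/78) → z = -564/13

At the optimal vertex, -3s + 9t = 229 and -11s + 10t = 4.
Solving simultaneously gives s = 98/3, t = 109/3.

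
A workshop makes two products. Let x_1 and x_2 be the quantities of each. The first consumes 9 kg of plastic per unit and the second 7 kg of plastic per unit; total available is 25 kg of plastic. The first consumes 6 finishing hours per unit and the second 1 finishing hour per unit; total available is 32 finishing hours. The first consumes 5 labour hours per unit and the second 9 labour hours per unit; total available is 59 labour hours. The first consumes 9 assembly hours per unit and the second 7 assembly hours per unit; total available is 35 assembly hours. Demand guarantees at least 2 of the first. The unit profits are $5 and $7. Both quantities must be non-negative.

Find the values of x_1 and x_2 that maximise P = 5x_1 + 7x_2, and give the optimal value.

x_1 = 2, x_2 = 1, maximum P = 17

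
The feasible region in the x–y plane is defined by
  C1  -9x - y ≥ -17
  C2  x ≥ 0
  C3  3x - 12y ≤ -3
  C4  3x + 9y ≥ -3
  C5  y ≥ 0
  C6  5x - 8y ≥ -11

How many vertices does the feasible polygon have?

4

Pairwise boundary intersections that survive every other constraint:
  (67/37, 26/37)
  (125/77, 184/77)
  (0, 1/4)
  (0, 11/8)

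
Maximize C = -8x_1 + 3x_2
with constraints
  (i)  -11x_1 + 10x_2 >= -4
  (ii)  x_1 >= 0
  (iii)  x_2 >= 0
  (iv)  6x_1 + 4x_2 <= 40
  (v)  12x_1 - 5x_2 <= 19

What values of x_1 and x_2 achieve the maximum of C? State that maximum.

x_1 = 0, x_2 = 10, maximum C = 30

At the optimal vertex, x_1 = 0 and 6x_1 + 4x_2 = 40.
Solving simultaneously gives x_1 = 0, x_2 = 10.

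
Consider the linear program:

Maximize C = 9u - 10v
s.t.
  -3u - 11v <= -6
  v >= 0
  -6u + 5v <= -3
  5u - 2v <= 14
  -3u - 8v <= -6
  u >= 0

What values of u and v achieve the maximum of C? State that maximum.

Vertices and C = 9u - 10v:
  (2, 0) → C = 18
  (14/5, 0) → C = 126/5
  (64/13, 69/13) → C = -114/13
  (6/7, 3/7) → C = 24/7

At the optimal vertex, v = 0 and 5u - 2v = 14.
Solving simultaneously gives u = 14/5, v = 0.

u = 14/5, v = 0, maximum C = 126/5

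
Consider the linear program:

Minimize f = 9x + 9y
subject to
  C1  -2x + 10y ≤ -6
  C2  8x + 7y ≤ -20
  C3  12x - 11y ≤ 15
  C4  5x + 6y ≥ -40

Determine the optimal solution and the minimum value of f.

Feasible corners and f = 9x + 9y:
  (-79/47, -44/47) → f = -1107/47
  (-182/31, -55/31) → f = -2133/31
  (-115/172, -90/43) → f = -4275/172
  (-350/127, -555/127) → f = -8145/127

At the optimal vertex, -2x + 10y = -6 and 5x + 6y = -40.
Solving simultaneously gives x = -182/31, y = -55/31.

x = -182/31, y = -55/31, minimum f = -2133/31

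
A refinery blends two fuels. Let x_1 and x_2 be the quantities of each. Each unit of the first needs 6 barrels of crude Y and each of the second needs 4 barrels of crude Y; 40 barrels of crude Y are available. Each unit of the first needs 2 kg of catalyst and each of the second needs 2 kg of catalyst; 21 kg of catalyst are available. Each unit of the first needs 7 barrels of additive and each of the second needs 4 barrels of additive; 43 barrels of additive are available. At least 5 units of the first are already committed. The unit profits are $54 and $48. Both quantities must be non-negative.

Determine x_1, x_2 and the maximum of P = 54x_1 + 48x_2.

x_1 = 5, x_2 = 2, maximum P = 366

At the optimal vertex, 7x_1 + 4x_2 = 43 and x_1 = 5.
Solving simultaneously gives x_1 = 5, x_2 = 2.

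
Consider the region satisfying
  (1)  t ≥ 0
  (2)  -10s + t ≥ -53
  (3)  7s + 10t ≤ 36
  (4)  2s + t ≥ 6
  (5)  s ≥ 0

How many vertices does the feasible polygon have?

The feasible vertices (each the meet of two boundaries and inside every other half-plane) are:
  (36/7, 0)
  (3, 0)
  (24/13, 30/13)

3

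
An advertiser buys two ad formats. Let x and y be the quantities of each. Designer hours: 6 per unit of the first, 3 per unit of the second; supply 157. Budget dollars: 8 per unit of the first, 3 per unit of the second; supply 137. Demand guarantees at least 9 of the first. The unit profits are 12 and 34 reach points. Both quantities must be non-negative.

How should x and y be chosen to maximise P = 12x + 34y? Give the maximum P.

x = 9, y = 65/3, maximum P = 2534/3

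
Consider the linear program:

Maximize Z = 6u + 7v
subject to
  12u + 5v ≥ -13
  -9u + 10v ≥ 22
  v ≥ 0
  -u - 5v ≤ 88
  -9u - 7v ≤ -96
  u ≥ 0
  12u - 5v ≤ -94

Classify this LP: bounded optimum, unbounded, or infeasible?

unbounded

From the feasible point (0, 94/5), moving in the direction (0, 1) keeps every constraint satisfied while Z increases without bound.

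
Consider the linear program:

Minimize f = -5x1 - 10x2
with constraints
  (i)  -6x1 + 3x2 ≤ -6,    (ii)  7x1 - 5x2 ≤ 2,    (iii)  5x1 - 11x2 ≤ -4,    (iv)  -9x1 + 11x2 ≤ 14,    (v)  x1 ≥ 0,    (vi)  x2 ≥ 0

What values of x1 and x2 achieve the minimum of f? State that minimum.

x1 = 23/8, x2 = 29/8, minimum f = -405/8

Corner points and f = -5x1 - 10x2:
  (8/3, 10/3) → f = -140/3
  (36/13, 46/13) → f = -640/13
  (23/8, 29/8) → f = -405/8

The binding constraints are 7x1 - 5x2 = 2 and -9x1 + 11x2 = 14.
Solving simultaneously gives x1 = 23/8, x2 = 29/8.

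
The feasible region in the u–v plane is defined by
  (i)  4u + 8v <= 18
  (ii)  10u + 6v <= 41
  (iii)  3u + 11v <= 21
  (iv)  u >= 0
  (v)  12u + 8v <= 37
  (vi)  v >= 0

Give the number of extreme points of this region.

The feasible vertices (each the meet of two boundaries and inside every other half-plane) are:
  (3/2, 3/2)
  (19/8, 17/16)
  (0, 21/11)
  (0, 0)
  (37/12, 0)

5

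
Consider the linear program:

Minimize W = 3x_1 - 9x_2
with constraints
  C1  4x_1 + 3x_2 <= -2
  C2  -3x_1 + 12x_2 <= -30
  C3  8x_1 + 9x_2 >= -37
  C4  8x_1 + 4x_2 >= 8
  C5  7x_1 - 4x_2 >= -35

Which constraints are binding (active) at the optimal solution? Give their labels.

Feasible corners and W = 3x_1 - 9x_2:
  (31/4, -11) → W = 489/4
  (4, -6) → W = 66
  (11/2, -9) → W = 195/2

The minimum is at (4, -6). Substituting into each constraint, equality holds for C1 and C4; the remaining constraints have slack.

C1 and C4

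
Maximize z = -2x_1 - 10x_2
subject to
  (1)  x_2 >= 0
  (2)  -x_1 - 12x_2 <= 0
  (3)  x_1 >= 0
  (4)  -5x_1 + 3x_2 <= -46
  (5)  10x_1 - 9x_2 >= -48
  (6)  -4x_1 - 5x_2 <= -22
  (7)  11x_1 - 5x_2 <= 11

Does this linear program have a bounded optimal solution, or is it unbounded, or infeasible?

infeasible

The boundaries x_2 = 0 and -5x_1 + 3x_2 = -46 meet at (46/5, 0), but that point violates 11x_1 - 5x_2 ≤ 11. Every candidate vertex is excluded by some other constraint, so the feasible region is empty.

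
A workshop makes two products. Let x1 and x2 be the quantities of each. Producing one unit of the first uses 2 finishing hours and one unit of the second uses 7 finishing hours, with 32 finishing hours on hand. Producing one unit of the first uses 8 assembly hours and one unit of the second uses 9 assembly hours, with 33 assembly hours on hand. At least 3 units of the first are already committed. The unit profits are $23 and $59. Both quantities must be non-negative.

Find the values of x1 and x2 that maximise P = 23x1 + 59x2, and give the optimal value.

Extreme points and P = 23x1 + 59x2:
  (33/8, 0) → P = 759/8
  (3, 0) → P = 69
  (3, 1) → P = 128

The binding constraints are 8x1 + 9x2 = 33 and x1 = 3.
Solving simultaneously gives x1 = 3, x2 = 1.

x1 = 3, x2 = 1, maximum P = 128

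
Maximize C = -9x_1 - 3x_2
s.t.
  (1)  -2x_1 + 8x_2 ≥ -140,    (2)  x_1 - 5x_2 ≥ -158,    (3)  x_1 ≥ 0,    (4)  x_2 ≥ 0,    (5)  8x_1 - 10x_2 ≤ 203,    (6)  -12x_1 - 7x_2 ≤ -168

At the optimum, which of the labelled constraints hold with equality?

(3) and (6)

Vertices and C = -9x_1 - 3x_2:
  (0, 158/5) → C = -474/5
  (173/2, 489/10) → C = -4626/5
  (0, 24) → C = -72
  (203/8, 0) → C = -1827/8
  (14, 0) → C = -126

The maximum is at (0, 24). Substituting into each constraint, equality holds for (3) and (6); the remaining constraints have slack.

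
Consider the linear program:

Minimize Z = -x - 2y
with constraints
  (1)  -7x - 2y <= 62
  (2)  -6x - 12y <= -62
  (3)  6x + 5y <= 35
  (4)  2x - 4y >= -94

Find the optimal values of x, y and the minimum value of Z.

x = -165/17, y = 317/17, minimum Z = -469/17

Corner points and Z = -x - 2y:
  (-217/18, 403/36) → Z = -31/3
  (-109/8, 267/16) → Z = -79/4
  (55/21, 27/7) → Z = -31/3
  (-165/17, 317/17) → Z = -469/17

The binding constraints are 6x + 5y = 35 and 2x - 4y = -94.
Solving simultaneously gives x = -165/17, y = 317/17.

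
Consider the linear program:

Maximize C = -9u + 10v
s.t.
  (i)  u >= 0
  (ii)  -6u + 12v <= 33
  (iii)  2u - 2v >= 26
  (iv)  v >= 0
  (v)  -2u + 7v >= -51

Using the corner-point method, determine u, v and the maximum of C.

Extreme points and C = -9u + 10v:
  (63/2, 37/2) → C = -197/2
  (13, 0) → C = -117
  (51/2, 0) → C = -459/2
The feasible region is unbounded (it extends along (2, 1), (7, 2)), but C strictly decreases along every unbounded feasible direction, so there is no improving ray and the maximum is attained at a vertex.

u = 63/2, v = 37/2, maximum C = -197/2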